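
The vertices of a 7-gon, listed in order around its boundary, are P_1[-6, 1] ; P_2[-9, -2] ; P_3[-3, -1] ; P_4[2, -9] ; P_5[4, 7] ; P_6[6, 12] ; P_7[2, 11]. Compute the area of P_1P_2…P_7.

Apply the shoelace formula: 2A = Σ (x_i·y_{i+1} − x_{i+1}·y_i), indices taken mod 7.
Σ = (21) + (3) + (29) + (50) + (6) + (42) + (68) = 219
Area = |Σ|/2 = 109.5.

109.5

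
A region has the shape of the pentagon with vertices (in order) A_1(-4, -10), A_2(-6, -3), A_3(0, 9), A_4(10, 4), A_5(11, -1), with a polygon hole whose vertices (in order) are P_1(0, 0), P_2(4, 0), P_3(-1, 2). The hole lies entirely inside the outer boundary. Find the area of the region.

Outer boundary:
Apply the surveyor's formula: 2A = Σ (x_i·y_{i+1} − x_{i+1}·y_i), indices taken mod 5.
Cross-terms: -48, -54, -90, -54, -114  ⇒  Σ = -360
Area = |Σ|/2 = 180.
Hole:
Apply the shoelace formula: 2A = Σ (x_i·y_{i+1} − x_{i+1}·y_i), indices taken mod 3.
Cross-terms: 0, 8, 0  ⇒  Σ = 8
Area = |Σ|/2 = 4.
Net area = 180 − 4 = 176.

176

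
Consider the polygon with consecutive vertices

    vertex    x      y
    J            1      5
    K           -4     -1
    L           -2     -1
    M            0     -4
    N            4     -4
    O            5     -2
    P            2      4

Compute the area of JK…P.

Apply Gauss's area formula: 2A = Σ (x_i·y_{i+1} − x_{i+1}·y_i), indices taken mod 7.
Cross-terms: 19, 2, 8, 16, 12, 24, 6  ⇒  Σ = 87
Area = |Σ|/2 = 43.5.

43.5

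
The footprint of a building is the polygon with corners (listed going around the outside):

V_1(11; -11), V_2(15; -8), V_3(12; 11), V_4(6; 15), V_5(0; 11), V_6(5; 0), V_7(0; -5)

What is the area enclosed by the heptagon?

246.5

V_1→V_2: (11)(-8) − (15)(-11) = 77
V_2→V_3: (15)(11) − (12)(-8) = 261
V_3→V_4: (12)(15) − (6)(11) = 114
V_4→V_5: (6)(11) − (0)(15) = 66
V_5→V_6: (0)(0) − (5)(11) = -55
V_6→V_7: (5)(-5) − (0)(0) = -25
V_7→V_1: (0)(-11) − (11)(-5) = 55
Σ = 493
Area = |Σ|/2 = 246.5.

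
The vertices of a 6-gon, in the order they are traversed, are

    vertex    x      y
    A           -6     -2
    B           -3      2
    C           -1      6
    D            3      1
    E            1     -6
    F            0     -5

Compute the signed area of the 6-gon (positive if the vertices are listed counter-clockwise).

A→B: (-6)(2) − (-3)(-2) = -18
B→C: (-3)(6) − (-1)(2) = -16
C→D: (-1)(1) − (3)(6) = -19
D→E: (3)(-6) − (1)(1) = -19
E→F: (1)(-5) − (0)(-6) = -5
F→A: (0)(-2) − (-6)(-5) = -30
Σ = -107
Signed area = Σ/2 = -53.5 (negative ⇒ clockwise traversal).

-53.5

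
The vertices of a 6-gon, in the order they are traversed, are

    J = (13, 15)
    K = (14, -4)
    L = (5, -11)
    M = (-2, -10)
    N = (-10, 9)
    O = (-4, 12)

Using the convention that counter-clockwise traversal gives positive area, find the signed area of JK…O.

-443

Apply Gauss's area formula: 2A = Σ (x_i·y_{i+1} − x_{i+1}·y_i), indices taken mod 6.
J→K: (13)(-4) − (14)(15) = -262
K→L: (14)(-11) − (5)(-4) = -134
L→M: (5)(-10) − (-2)(-11) = -72
M→N: (-2)(9) − (-10)(-10) = -118
N→O: (-10)(12) − (-4)(9) = -84
O→J: (-4)(15) − (13)(12) = -216
Σ = -886
Signed area = Σ/2 = -443 (negative ⇒ clockwise traversal).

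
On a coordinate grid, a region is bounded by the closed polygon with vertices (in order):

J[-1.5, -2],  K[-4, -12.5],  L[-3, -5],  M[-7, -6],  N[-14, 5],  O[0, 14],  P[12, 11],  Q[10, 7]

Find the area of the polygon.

Apply the surveyor's formula: 2A = Σ (x_i·y_{i+1} − x_{i+1}·y_i), indices taken mod 8.
Σ = (10.75) + (-17.5) + (-17) + (-119) + (-196) + (-168) + (-26) + (-9.5) = -542.25
Area = |Σ|/2 = 271.125.

271.125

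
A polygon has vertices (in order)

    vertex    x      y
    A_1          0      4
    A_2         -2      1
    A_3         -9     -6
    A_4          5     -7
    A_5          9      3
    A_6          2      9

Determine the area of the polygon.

Σ = (8) + (21) + (93) + (78) + (75) + (8) = 283
Area = |Σ|/2 = 141.5.

141.5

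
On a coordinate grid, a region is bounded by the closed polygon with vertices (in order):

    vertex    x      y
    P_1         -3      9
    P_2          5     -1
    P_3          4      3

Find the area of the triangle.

11

Apply Gauss's area formula: 2A = Σ (x_i·y_{i+1} − x_{i+1}·y_i), indices taken mod 3.
P_1→P_2: (-3)(-1) − (5)(9) = -42
P_2→P_3: (5)(3) − (4)(-1) = 19
P_3→P_1: (4)(9) − (-3)(3) = 45
Σ = 22
Area = |Σ|/2 = 11.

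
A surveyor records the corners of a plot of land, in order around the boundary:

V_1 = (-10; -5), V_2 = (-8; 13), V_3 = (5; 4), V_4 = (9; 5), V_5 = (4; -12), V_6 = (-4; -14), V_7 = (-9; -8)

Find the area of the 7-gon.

Apply the surveyor's formula: 2A = Σ (x_i·y_{i+1} − x_{i+1}·y_i), indices taken mod 7.
Σ = (-170) + (-97) + (-11) + (-128) + (-104) + (-94) + (-35) = -639
Area = |Σ|/2 = 319.5.

319.5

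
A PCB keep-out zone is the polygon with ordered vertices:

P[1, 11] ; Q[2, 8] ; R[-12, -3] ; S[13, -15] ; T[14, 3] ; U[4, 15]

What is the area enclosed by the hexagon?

Apply the shoelace formula: 2A = Σ (x_i·y_{i+1} − x_{i+1}·y_i), indices taken mod 6.
Σ = (-14) + (90) + (219) + (249) + (198) + (29) = 771
Area = |Σ|/2 = 385.5.

385.5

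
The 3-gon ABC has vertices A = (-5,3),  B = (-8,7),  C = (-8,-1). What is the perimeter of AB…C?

|AB| = √((-3)² + (4)²) = √25 = 5
|BC| = √((0)² + (-8)²) = √64 = 8
|CA| = √((3)² + (4)²) = √25 = 5
Perimeter = 5 + 8 + 5 = 18.

18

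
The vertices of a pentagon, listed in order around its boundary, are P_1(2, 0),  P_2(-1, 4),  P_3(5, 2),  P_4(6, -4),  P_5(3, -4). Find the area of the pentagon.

Apply the shoelace (surveyor's) formula: 2A = Σ (x_i·y_{i+1} − x_{i+1}·y_i), indices taken mod 5.
Cross-terms: 8, -22, -32, -12, 8  ⇒  Σ = -50
Area = |Σ|/2 = 25.

25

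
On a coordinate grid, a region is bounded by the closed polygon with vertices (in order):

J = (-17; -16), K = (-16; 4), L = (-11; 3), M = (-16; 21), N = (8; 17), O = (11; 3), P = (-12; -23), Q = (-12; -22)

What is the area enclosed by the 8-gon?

762.5

Apply the shoelace formula: 2A = Σ (x_i·y_{i+1} − x_{i+1}·y_i), indices taken mod 8.
J→K: (-17)(4) − (-16)(-16) = -324
K→L: (-16)(3) − (-11)(4) = -4
L→M: (-11)(21) − (-16)(3) = -183
M→N: (-16)(17) − (8)(21) = -440
N→O: (8)(3) − (11)(17) = -163
O→P: (11)(-23) − (-12)(3) = -217
P→Q: (-12)(-22) − (-12)(-23) = -12
Q→J: (-12)(-16) − (-17)(-22) = -182
Σ = -1525
Area = |Σ|/2 = 762.5.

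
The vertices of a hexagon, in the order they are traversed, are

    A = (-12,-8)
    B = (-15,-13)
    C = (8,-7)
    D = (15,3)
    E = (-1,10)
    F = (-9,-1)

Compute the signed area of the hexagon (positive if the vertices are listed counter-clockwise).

Apply the shoelace (surveyor's) formula: 2A = Σ (x_i·y_{i+1} − x_{i+1}·y_i), indices taken mod 6.
Σ = (36) + (209) + (129) + (153) + (91) + (60) = 678
Signed area = Σ/2 = 339 (positive ⇒ counter-clockwise traversal).

339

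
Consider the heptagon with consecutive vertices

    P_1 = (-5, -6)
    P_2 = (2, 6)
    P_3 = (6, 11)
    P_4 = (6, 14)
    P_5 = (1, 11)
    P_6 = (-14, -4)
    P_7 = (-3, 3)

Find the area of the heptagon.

83.5

P_1→P_2: (-5)(6) − (2)(-6) = -18
P_2→P_3: (2)(11) − (6)(6) = -14
P_3→P_4: (6)(14) − (6)(11) = 18
P_4→P_5: (6)(11) − (1)(14) = 52
P_5→P_6: (1)(-4) − (-14)(11) = 150
P_6→P_7: (-14)(3) − (-3)(-4) = -54
P_7→P_1: (-3)(-6) − (-5)(3) = 33
Σ = 167
Area = |Σ|/2 = 83.5.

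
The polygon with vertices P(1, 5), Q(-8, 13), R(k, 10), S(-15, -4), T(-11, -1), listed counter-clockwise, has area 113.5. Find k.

Write out the shoelace sum; only the two edges meeting at R involve k:
2·Area = [((-8)·10 − k·13) + (k·(-4) − (-15)·10)] + -30
       = -17·k + 40 = 227
⇒ k = -11.

-11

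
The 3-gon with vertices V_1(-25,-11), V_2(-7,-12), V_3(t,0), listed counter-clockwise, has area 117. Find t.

11

Write out the shoelace sum; only the two edges meeting at V_3 involve t:
2·Area = [((-7)·0 − t·(-12)) + (t·(-11) − (-25)·0)] + 223
       = 1·t + 223 = 234
⇒ t = 11.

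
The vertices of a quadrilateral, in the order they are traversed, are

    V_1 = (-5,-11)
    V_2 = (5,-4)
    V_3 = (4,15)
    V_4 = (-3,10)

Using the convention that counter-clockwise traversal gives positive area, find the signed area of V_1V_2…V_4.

167

Apply Gauss's area formula: 2A = Σ (x_i·y_{i+1} − x_{i+1}·y_i), indices taken mod 4.
Cross-terms: 75, 91, 85, 83  ⇒  Σ = 334
Signed area = Σ/2 = 167 (positive ⇒ counter-clockwise traversal).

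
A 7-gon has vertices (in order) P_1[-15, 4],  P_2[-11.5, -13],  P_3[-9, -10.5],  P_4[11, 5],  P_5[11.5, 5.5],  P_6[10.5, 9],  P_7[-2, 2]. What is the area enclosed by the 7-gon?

212.5

Apply Gauss's area formula: 2A = Σ (x_i·y_{i+1} − x_{i+1}·y_i), indices taken mod 7.
Σ = (241) + (3.75) + (70.5) + (3) + (45.75) + (39) + (22) = 425
Area = |Σ|/2 = 212.5.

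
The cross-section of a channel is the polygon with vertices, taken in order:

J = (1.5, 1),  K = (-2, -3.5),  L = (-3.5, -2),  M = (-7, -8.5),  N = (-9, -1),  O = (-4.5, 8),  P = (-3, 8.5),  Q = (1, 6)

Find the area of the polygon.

95.25

Cross-terms: -3.25, -8.25, 15.75, -69.5, -76.5, -14.25, -26.5, -8  ⇒  Σ = -190.5
Area = |Σ|/2 = 95.25.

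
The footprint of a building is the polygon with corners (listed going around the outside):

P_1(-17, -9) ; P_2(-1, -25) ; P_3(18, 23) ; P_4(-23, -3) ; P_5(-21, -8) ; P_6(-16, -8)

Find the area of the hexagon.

743.5

Apply the shoelace formula: 2A = Σ (x_i·y_{i+1} − x_{i+1}·y_i), indices taken mod 6.
Σ = (416) + (427) + (475) + (121) + (40) + (8) = 1487
Area = |Σ|/2 = 743.5.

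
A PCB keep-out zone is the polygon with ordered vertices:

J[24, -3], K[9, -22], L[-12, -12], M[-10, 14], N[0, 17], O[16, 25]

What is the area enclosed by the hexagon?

1125.5

Apply Gauss's area formula: 2A = Σ (x_i·y_{i+1} − x_{i+1}·y_i), indices taken mod 6.
Σ = (-501) + (-372) + (-288) + (-170) + (-272) + (-648) = -2251
Area = |Σ|/2 = 1125.5.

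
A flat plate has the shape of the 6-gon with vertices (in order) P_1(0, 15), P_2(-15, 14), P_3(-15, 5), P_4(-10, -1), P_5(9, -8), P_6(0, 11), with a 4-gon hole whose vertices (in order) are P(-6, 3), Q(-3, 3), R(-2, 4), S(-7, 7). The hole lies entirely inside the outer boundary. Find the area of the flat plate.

296.5

Outer boundary:
Apply Gauss's area formula: 2A = Σ (x_i·y_{i+1} − x_{i+1}·y_i), indices taken mod 6.
Cross-terms: 225, 135, 65, 89, 99, 0  ⇒  Σ = 613
Area = |Σ|/2 = 306.5.
Hole:
Apply the surveyor's formula: 2A = Σ (x_i·y_{i+1} − x_{i+1}·y_i), indices taken mod 4.
P→Q: (-6)(3) − (-3)(3) = -9
Q→R: (-3)(4) − (-2)(3) = -6
R→S: (-2)(7) − (-7)(4) = 14
S→P: (-7)(3) − (-6)(7) = 21
Σ = 20
Area = |Σ|/2 = 10.
Net area = 306.5 − 10 = 296.5.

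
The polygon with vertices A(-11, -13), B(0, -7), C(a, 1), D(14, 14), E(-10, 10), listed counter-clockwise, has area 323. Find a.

The doubled signed area Σ (x_i y_{i+1} − x_{i+1} y_i) is linear in a.
With a=0 it equals 583; the coefficient of a is 21 (from the two edges through C).
So 21·a + 583 = 2·323 = 646 ⇒ a = 3.

3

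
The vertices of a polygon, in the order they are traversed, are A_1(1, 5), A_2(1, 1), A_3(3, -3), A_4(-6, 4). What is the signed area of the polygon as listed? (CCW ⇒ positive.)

-25

Apply the shoelace (surveyor's) formula: 2A = Σ (x_i·y_{i+1} − x_{i+1}·y_i), indices taken mod 4.
A_1→A_2: (1)(1) − (1)(5) = -4
A_2→A_3: (1)(-3) − (3)(1) = -6
A_3→A_4: (3)(4) − (-6)(-3) = -6
A_4→A_1: (-6)(5) − (1)(4) = -34
Σ = -50
Signed area = Σ/2 = -25 (negative ⇒ clockwise traversal).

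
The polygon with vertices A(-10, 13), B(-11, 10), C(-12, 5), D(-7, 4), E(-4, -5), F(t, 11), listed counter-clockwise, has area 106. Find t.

0

The doubled signed area Σ (x_i y_{i+1} − x_{i+1} y_i) is linear in t.
With t=0 it equals 212; the coefficient of t is 18 (from the two edges through F).
So 18·t + 212 = 2·106 = 212 ⇒ t = 0.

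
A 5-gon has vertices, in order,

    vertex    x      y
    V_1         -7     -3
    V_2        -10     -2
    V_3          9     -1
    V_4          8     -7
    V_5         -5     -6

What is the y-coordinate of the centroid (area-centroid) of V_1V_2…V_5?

Apply the shoelace (surveyor's) formula. First the cross-terms c_i = x_i·y_{i+1} − x_{i+1}·y_i:
  -16, 28, -55, -83, -27  ⇒  2A = -153, A = -76.5.
Then Σ (y_i + y_{i+1})·c_i = 1758, so ȳ = 1758 / (6·(-76.5)) = -586/153.

-586/153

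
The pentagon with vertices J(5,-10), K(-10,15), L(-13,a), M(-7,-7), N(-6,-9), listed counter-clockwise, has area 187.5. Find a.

The doubled signed area Σ (x_i y_{i+1} − x_{i+1} y_i) is linear in a.
With a=0 it equals 387; the coefficient of a is -3 (from the two edges through L).
So -3·a + 387 = 2·187.5 = 375 ⇒ a = 4.

4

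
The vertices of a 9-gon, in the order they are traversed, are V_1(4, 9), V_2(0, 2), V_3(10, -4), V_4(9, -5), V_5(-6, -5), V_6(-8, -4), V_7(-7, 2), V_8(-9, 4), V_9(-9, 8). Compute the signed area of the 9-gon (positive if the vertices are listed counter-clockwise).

Apply Gauss's area formula: 2A = Σ (x_i·y_{i+1} − x_{i+1}·y_i), indices taken mod 9.
Σ = (8) + (-20) + (-14) + (-75) + (-16) + (-44) + (-10) + (-36) + (-113) = -320
Signed area = Σ/2 = -160 (negative ⇒ clockwise traversal).

-160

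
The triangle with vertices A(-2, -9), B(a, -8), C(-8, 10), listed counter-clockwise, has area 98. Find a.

The doubled signed area Σ (x_i y_{i+1} − x_{i+1} y_i) is linear in a.
With a=0 it equals 44; the coefficient of a is 19 (from the two edges through B).
So 19·a + 44 = 2·98 = 196 ⇒ a = 8.

8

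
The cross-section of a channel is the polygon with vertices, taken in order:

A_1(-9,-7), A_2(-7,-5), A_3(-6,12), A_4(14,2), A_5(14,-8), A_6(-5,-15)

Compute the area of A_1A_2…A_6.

394

Apply Gauss's area formula: 2A = Σ (x_i·y_{i+1} − x_{i+1}·y_i), indices taken mod 6.
A_1→A_2: (-9)(-5) − (-7)(-7) = -4
A_2→A_3: (-7)(12) − (-6)(-5) = -114
A_3→A_4: (-6)(2) − (14)(12) = -180
A_4→A_5: (14)(-8) − (14)(2) = -140
A_5→A_6: (14)(-15) − (-5)(-8) = -250
A_6→A_1: (-5)(-7) − (-9)(-15) = -100
Σ = -788
Area = |Σ|/2 = 394.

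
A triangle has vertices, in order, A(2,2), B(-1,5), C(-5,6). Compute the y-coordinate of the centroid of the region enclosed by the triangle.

13/3

Apply Gauss's area formula. First the cross-terms c_i = x_i·y_{i+1} − x_{i+1}·y_i:
  12, 19, -22  ⇒  2A = 9, A = 4.5.
Then Σ (y_i + y_{i+1})·c_i = 117, so ȳ = 117 / (6·4.5) = 13/3.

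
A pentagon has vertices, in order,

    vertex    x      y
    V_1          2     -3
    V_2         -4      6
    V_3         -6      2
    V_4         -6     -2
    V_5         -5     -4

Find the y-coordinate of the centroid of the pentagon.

Apply the shoelace (surveyor's) formula. First the cross-terms c_i = x_i·y_{i+1} − x_{i+1}·y_i:
  0, 28, 24, 14, 23  ⇒  2A = 89, A = 44.5.
Then Σ (y_i + y_{i+1})·c_i = -21, so ȳ = -21 / (6·44.5) = -7/89.

-7/89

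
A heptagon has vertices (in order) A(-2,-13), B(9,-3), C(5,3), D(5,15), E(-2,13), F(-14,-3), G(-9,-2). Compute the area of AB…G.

Apply the surveyor's formula: 2A = Σ (x_i·y_{i+1} − x_{i+1}·y_i), indices taken mod 7.
Σ = (123) + (42) + (60) + (95) + (188) + (1) + (113) = 622
Area = |Σ|/2 = 311.

311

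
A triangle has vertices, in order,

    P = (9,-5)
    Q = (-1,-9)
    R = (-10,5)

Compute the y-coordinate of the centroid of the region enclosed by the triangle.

-3

Apply the surveyor's formula. First the cross-terms c_i = x_i·y_{i+1} − x_{i+1}·y_i:
  -86, -95, 5  ⇒  2A = -176, A = -88.
Then Σ (y_i + y_{i+1})·c_i = 1584, so ȳ = 1584 / (6·(-88)) = -3.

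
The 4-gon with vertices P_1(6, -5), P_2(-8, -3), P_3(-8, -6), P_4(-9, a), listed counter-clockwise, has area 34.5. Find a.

Write out the shoelace sum; only the two edges meeting at P_4 involve a:
2·Area = [((-8)·a − (-9)·(-6)) + ((-9)·(-5) − 6·a)] + -34
       = -14·a + -43 = 69
⇒ a = -8.

-8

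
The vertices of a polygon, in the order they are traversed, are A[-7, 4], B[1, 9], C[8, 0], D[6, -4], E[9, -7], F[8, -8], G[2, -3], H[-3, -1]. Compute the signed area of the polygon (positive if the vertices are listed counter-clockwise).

A→B: (-7)(9) − (1)(4) = -67
B→C: (1)(0) − (8)(9) = -72
C→D: (8)(-4) − (6)(0) = -32
D→E: (6)(-7) − (9)(-4) = -6
E→F: (9)(-8) − (8)(-7) = -16
F→G: (8)(-3) − (2)(-8) = -8
G→H: (2)(-1) − (-3)(-3) = -11
H→A: (-3)(4) − (-7)(-1) = -19
Σ = -231
Signed area = Σ/2 = -115.5 (negative ⇒ clockwise traversal).

-115.5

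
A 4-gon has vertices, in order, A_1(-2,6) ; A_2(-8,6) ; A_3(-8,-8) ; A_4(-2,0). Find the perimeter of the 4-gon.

36

|A_1A_2| = √((-6)² + (0)²) = √36 = 6
|A_2A_3| = √((0)² + (-14)²) = √196 = 14
|A_3A_4| = √((6)² + (8)²) = √100 = 10
|A_4A_1| = √((0)² + (6)²) = √36 = 6
Perimeter = 6 + 14 + 10 + 6 = 36.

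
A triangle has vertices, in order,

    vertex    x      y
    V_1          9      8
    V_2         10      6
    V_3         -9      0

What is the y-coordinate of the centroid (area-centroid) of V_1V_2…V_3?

14/3

Apply the shoelace (surveyor's) formula. First the cross-terms c_i = x_i·y_{i+1} − x_{i+1}·y_i:
  -26, 54, -72  ⇒  2A = -44, A = -22.
Then Σ (y_i + y_{i+1})·c_i = -616, so ȳ = -616 / (6·(-22)) = 14/3.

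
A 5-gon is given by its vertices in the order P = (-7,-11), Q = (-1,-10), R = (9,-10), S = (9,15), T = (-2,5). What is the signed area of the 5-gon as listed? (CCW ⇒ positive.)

258

Apply the surveyor's formula: 2A = Σ (x_i·y_{i+1} − x_{i+1}·y_i), indices taken mod 5.
Σ = (59) + (100) + (225) + (75) + (57) = 516
Signed area = Σ/2 = 258 (positive ⇒ counter-clockwise traversal).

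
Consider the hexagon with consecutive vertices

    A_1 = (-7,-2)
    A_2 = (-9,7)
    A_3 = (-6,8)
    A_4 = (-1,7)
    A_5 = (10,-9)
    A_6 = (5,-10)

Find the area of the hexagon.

163.5

Cross-terms: -67, -30, -34, -61, -55, -80  ⇒  Σ = -327
Area = |Σ|/2 = 163.5.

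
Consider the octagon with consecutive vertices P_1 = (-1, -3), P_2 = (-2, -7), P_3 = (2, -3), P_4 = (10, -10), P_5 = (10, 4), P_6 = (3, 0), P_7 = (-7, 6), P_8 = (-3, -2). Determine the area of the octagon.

108

Apply the surveyor's formula: 2A = Σ (x_i·y_{i+1} − x_{i+1}·y_i), indices taken mod 8.
Cross-terms: 1, 20, 10, 140, -12, 18, 32, 7  ⇒  Σ = 216
Area = |Σ|/2 = 108.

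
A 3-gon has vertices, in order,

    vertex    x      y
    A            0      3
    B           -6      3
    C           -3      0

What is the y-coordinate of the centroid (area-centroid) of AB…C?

Apply the surveyor's formula. First the cross-terms c_i = x_i·y_{i+1} − x_{i+1}·y_i:
  18, 9, -9  ⇒  2A = 18, A = 9.
Then Σ (y_i + y_{i+1})·c_i = 108, so ȳ = 108 / (6·9) = 2.

2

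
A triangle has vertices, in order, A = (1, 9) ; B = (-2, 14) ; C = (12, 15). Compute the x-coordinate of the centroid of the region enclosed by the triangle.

11/3

Apply the surveyor's formula. First the cross-terms c_i = x_i·y_{i+1} − x_{i+1}·y_i:
  32, -198, 93  ⇒  2A = -73, A = -36.5.
Then Σ (x_i + x_{i+1})·c_i = -803, so x̄ = -803 / (6·(-36.5)) = 11/3.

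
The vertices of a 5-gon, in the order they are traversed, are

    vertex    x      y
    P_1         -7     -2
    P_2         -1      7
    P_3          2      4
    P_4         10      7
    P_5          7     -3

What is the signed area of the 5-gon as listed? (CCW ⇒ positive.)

P_1→P_2: (-7)(7) − (-1)(-2) = -51
P_2→P_3: (-1)(4) − (2)(7) = -18
P_3→P_4: (2)(7) − (10)(4) = -26
P_4→P_5: (10)(-3) − (7)(7) = -79
P_5→P_1: (7)(-2) − (-7)(-3) = -35
Σ = -209
Signed area = Σ/2 = -104.5 (negative ⇒ clockwise traversal).

-104.5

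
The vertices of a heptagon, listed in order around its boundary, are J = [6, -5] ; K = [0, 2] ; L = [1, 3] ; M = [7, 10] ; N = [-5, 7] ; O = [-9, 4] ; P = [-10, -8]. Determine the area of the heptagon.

175.5

Apply the shoelace (surveyor's) formula: 2A = Σ (x_i·y_{i+1} − x_{i+1}·y_i), indices taken mod 7.
Σ = (12) + (-2) + (-11) + (99) + (43) + (112) + (98) = 351
Area = |Σ|/2 = 175.5.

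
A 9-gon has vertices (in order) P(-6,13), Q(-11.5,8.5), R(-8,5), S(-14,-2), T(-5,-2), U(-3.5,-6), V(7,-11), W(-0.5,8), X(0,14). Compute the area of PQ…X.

222

Apply the shoelace (surveyor's) formula: 2A = Σ (x_i·y_{i+1} − x_{i+1}·y_i), indices taken mod 9.
Cross-terms: 98.5, 10.5, 86, 18, 23, 80.5, 50.5, -7, 84  ⇒  Σ = 444
Area = |Σ|/2 = 222.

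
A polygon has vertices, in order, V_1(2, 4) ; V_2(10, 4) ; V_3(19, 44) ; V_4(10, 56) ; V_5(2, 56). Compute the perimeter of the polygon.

|V_1V_2| = √((8)² + (0)²) = √64 = 8
|V_2V_3| = √((9)² + (40)²) = √1681 = 41
|V_3V_4| = √((-9)² + (12)²) = √225 = 15
|V_4V_5| = √((-8)² + (0)²) = √64 = 8
|V_5V_1| = √((0)² + (-52)²) = √2704 = 52
Perimeter = 8 + 41 + 15 + 8 + 52 = 124.

124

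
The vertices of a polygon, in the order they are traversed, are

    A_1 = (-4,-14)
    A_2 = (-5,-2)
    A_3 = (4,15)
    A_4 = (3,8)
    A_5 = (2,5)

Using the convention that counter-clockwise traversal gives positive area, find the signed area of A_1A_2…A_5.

-75.5

Σ = (-62) + (-67) + (-13) + (-1) + (-8) = -151
Signed area = Σ/2 = -75.5 (negative ⇒ clockwise traversal).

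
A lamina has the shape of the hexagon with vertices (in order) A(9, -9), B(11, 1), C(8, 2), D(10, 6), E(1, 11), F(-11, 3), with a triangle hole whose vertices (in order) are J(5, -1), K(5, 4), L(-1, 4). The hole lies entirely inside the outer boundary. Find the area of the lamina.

210

Outer boundary:
Apply the shoelace (surveyor's) formula: 2A = Σ (x_i·y_{i+1} − x_{i+1}·y_i), indices taken mod 6.
Σ = (108) + (14) + (28) + (104) + (124) + (72) = 450
Area = |Σ|/2 = 225.
Hole:
Σ = (25) + (24) + (-19) = 30
Area = |Σ|/2 = 15.
Net area = 225 − 15 = 210.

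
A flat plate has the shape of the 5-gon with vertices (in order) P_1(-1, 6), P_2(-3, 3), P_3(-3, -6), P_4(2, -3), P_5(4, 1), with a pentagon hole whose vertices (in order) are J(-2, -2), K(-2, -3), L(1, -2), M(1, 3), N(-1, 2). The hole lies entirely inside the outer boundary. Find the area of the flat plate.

38.5

Outer boundary:
Apply the shoelace (surveyor's) formula: 2A = Σ (x_i·y_{i+1} − x_{i+1}·y_i), indices taken mod 5.
P_1→P_2: (-1)(3) − (-3)(6) = 15
P_2→P_3: (-3)(-6) − (-3)(3) = 27
P_3→P_4: (-3)(-3) − (2)(-6) = 21
P_4→P_5: (2)(1) − (4)(-3) = 14
P_5→P_1: (4)(6) − (-1)(1) = 25
Σ = 102
Area = |Σ|/2 = 51.
Hole:
Σ = (2) + (7) + (5) + (5) + (6) = 25
Area = |Σ|/2 = 12.5.
Net area = 51 − 12.5 = 38.5.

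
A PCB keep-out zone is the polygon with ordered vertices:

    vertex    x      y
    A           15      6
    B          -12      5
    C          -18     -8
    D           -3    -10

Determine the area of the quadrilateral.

Apply the surveyor's formula: 2A = Σ (x_i·y_{i+1} − x_{i+1}·y_i), indices taken mod 4.
Σ = (147) + (186) + (156) + (132) = 621
Area = |Σ|/2 = 310.5.

310.5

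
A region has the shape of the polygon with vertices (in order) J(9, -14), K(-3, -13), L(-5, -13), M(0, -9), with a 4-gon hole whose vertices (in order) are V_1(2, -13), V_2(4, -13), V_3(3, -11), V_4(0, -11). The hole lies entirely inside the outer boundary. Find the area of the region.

24.5

Outer boundary:
Apply Gauss's area formula: 2A = Σ (x_i·y_{i+1} − x_{i+1}·y_i), indices taken mod 4.
J→K: (9)(-13) − (-3)(-14) = -159
K→L: (-3)(-13) − (-5)(-13) = -26
L→M: (-5)(-9) − (0)(-13) = 45
M→J: (0)(-14) − (9)(-9) = 81
Σ = -59
Area = |Σ|/2 = 29.5.
Hole:
Apply the shoelace (surveyor's) formula: 2A = Σ (x_i·y_{i+1} − x_{i+1}·y_i), indices taken mod 4.
Σ = (26) + (-5) + (-33) + (22) = 10
Area = |Σ|/2 = 5.
Net area = 29.5 − 5 = 24.5.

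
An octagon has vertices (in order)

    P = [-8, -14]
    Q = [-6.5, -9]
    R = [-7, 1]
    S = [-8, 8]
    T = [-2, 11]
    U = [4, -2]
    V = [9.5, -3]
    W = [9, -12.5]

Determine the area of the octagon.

279.625

Σ = (-19) + (-69.5) + (-48) + (-72) + (-40) + (7) + (-91.75) + (-226) = -559.25
Area = |Σ|/2 = 279.625.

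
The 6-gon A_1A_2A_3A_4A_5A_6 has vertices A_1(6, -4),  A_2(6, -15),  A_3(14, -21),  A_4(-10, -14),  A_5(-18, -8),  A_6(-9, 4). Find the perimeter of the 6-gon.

|A_1A_2| = √((0)² + (-11)²) = √121 = 11
|A_2A_3| = √((8)² + (-6)²) = √100 = 10
|A_3A_4| = √((-24)² + (7)²) = √625 = 25
|A_4A_5| = √((-8)² + (6)²) = √100 = 10
|A_5A_6| = √((9)² + (12)²) = √225 = 15
|A_6A_1| = √((15)² + (-8)²) = √289 = 17
Perimeter = 11 + 10 + 25 + 10 + 15 + 17 = 88.

88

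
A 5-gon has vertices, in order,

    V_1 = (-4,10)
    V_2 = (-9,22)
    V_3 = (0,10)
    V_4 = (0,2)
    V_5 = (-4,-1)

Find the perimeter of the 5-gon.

52

|V_1V_2| = √((-5)² + (12)²) = √169 = 13
|V_2V_3| = √((9)² + (-12)²) = √225 = 15
|V_3V_4| = √((0)² + (-8)²) = √64 = 8
|V_4V_5| = √((-4)² + (-3)²) = √25 = 5
|V_5V_1| = √((0)² + (11)²) = √121 = 11
Perimeter = 13 + 15 + 8 + 5 + 11 = 52.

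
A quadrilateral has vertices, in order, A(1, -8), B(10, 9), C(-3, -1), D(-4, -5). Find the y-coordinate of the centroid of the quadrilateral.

-23/33

Apply the surveyor's formula. First the cross-terms c_i = x_i·y_{i+1} − x_{i+1}·y_i:
  89, 17, 11, 37  ⇒  2A = 154, A = 77.
Then Σ (y_i + y_{i+1})·c_i = -322, so ȳ = -322 / (6·77) = -23/33.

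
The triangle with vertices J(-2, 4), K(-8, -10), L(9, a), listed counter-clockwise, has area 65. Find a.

The doubled signed area Σ (x_i y_{i+1} − x_{i+1} y_i) is linear in a.
With a=0 it equals 178; the coefficient of a is -6 (from the two edges through L).
So -6·a + 178 = 2·65 = 130 ⇒ a = 8.

8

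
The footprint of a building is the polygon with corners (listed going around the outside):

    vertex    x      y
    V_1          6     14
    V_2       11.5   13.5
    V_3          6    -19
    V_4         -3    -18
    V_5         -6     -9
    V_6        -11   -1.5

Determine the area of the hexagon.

Apply Gauss's area formula: 2A = Σ (x_i·y_{i+1} − x_{i+1}·y_i), indices taken mod 6.
Cross-terms: -80, -299.5, -165, -81, -90, -145  ⇒  Σ = -860.5
Area = |Σ|/2 = 430.25.

430.25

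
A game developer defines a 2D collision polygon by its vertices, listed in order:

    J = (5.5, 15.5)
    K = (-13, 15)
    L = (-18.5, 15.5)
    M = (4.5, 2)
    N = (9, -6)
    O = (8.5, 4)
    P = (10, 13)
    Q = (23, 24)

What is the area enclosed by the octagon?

265.625

Apply Gauss's area formula: 2A = Σ (x_i·y_{i+1} − x_{i+1}·y_i), indices taken mod 8.
Cross-terms: 284, 76, -106.75, -45, 87, 70.5, -59, 224.5  ⇒  Σ = 531.25
Area = |Σ|/2 = 265.625.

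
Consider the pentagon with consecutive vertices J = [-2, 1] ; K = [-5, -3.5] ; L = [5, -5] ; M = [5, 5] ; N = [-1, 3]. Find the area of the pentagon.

64.75

Σ = (12) + (42.5) + (50) + (20) + (5) = 129.5
Area = |Σ|/2 = 64.75.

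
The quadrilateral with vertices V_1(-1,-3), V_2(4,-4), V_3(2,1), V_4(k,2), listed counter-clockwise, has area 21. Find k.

-2

Write out the shoelace sum; only the two edges meeting at V_4 involve k:
2·Area = [(2·2 − k·1) + (k·(-3) − (-1)·2)] + 28
       = -4·k + 34 = 42
⇒ k = -2.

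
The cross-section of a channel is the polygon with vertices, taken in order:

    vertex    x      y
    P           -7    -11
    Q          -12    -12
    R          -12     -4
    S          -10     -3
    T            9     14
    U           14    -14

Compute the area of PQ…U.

P→Q: (-7)(-12) − (-12)(-11) = -48
Q→R: (-12)(-4) − (-12)(-12) = -96
R→S: (-12)(-3) − (-10)(-4) = -4
S→T: (-10)(14) − (9)(-3) = -113
T→U: (9)(-14) − (14)(14) = -322
U→P: (14)(-11) − (-7)(-14) = -252
Σ = -835
Area = |Σ|/2 = 417.5.

417.5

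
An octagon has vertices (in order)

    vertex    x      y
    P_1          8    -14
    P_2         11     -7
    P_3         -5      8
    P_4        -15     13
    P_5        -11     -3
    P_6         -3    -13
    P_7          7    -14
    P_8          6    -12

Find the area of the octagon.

Apply Gauss's area formula: 2A = Σ (x_i·y_{i+1} − x_{i+1}·y_i), indices taken mod 8.
Cross-terms: 98, 53, 55, 188, 134, 133, 0, 12  ⇒  Σ = 673
Area = |Σ|/2 = 336.5.

336.5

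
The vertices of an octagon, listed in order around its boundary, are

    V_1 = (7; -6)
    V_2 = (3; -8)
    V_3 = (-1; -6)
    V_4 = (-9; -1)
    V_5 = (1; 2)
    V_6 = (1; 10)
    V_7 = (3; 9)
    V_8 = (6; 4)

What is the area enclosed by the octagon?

Apply the surveyor's formula: 2A = Σ (x_i·y_{i+1} − x_{i+1}·y_i), indices taken mod 8.
Σ = (-38) + (-26) + (-53) + (-17) + (8) + (-21) + (-42) + (-64) = -253
Area = |Σ|/2 = 126.5.

126.5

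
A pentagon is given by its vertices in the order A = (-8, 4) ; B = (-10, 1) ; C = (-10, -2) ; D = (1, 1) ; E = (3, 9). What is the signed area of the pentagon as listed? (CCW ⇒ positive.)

72

Apply the shoelace formula: 2A = Σ (x_i·y_{i+1} − x_{i+1}·y_i), indices taken mod 5.
Σ = (32) + (30) + (-8) + (6) + (84) = 144
Signed area = Σ/2 = 72 (positive ⇒ counter-clockwise traversal).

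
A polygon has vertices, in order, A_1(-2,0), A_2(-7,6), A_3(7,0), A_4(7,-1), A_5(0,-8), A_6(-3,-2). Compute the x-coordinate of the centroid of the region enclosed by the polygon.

2/3

Apply Gauss's area formula. First the cross-terms c_i = x_i·y_{i+1} − x_{i+1}·y_i:
  -12, -42, -7, -56, -24, -4  ⇒  2A = -145, A = -72.5.
Then Σ (x_i + x_{i+1})·c_i = -290, so x̄ = -290 / (6·(-72.5)) = 2/3.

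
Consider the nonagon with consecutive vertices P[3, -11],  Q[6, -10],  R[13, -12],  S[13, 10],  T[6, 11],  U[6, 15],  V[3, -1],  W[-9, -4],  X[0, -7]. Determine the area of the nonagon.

P→Q: (3)(-10) − (6)(-11) = 36
Q→R: (6)(-12) − (13)(-10) = 58
R→S: (13)(10) − (13)(-12) = 286
S→T: (13)(11) − (6)(10) = 83
T→U: (6)(15) − (6)(11) = 24
U→V: (6)(-1) − (3)(15) = -51
V→W: (3)(-4) − (-9)(-1) = -21
W→X: (-9)(-7) − (0)(-4) = 63
X→P: (0)(-11) − (3)(-7) = 21
Σ = 499
Area = |Σ|/2 = 249.5.

249.5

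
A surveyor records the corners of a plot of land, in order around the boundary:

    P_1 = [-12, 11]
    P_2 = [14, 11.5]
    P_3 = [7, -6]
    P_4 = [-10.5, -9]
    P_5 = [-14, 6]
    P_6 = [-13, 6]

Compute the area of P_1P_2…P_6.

Σ = (-292) + (-164.5) + (-126) + (-189) + (-6) + (-71) = -848.5
Area = |Σ|/2 = 424.25.

424.25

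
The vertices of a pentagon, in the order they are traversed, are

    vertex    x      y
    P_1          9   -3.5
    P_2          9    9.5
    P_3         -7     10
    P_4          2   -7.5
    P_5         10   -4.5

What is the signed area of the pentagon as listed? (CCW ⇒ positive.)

188.75

Apply Gauss's area formula: 2A = Σ (x_i·y_{i+1} − x_{i+1}·y_i), indices taken mod 5.
Cross-terms: 117, 156.5, 32.5, 66, 5.5  ⇒  Σ = 377.5
Signed area = Σ/2 = 188.75 (positive ⇒ counter-clockwise traversal).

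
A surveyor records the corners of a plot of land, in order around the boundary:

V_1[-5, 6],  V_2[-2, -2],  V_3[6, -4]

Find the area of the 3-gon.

Cross-terms: 22, 20, 16  ⇒  Σ = 58
Area = |Σ|/2 = 29.

29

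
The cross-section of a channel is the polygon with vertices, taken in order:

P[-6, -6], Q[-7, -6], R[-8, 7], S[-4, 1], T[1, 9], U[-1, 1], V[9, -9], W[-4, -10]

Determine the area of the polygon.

Σ = (-6) + (-97) + (20) + (-37) + (10) + (0) + (-126) + (-36) = -272
Area = |Σ|/2 = 136.

136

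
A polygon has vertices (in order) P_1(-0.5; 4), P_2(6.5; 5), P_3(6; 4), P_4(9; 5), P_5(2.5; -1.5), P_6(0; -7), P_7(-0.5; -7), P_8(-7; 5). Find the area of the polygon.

Cross-terms: -28.5, -4, -6, -26, -17.5, -3.5, -51.5, -25.5  ⇒  Σ = -162.5
Area = |Σ|/2 = 81.25.

81.25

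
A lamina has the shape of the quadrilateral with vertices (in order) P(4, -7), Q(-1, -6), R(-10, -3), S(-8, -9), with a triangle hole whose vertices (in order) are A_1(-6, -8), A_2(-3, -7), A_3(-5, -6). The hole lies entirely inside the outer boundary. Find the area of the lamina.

Outer boundary:
Apply Gauss's area formula: 2A = Σ (x_i·y_{i+1} − x_{i+1}·y_i), indices taken mod 4.
P→Q: (4)(-6) − (-1)(-7) = -31
Q→R: (-1)(-3) − (-10)(-6) = -57
R→S: (-10)(-9) − (-8)(-3) = 66
S→P: (-8)(-7) − (4)(-9) = 92
Σ = 70
Area = |Σ|/2 = 35.
Hole:
Apply the surveyor's formula: 2A = Σ (x_i·y_{i+1} − x_{i+1}·y_i), indices taken mod 3.
Σ = (18) + (-17) + (4) = 5
Area = |Σ|/2 = 2.5.
Net area = 35 − 2.5 = 32.5.

32.5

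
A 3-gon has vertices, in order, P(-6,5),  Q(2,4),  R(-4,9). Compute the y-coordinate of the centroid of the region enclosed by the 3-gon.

Apply the shoelace (surveyor's) formula. First the cross-terms c_i = x_i·y_{i+1} − x_{i+1}·y_i:
  -34, 34, 34  ⇒  2A = 34, A = 17.
Then Σ (y_i + y_{i+1})·c_i = 612, so ȳ = 612 / (6·17) = 6.

6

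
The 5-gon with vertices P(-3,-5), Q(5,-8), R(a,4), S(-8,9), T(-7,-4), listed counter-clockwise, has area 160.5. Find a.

The doubled signed area Σ (x_i y_{i+1} − x_{i+1} y_i) is linear in a.
With a=0 it equals 219; the coefficient of a is 17 (from the two edges through R).
So 17·a + 219 = 2·160.5 = 321 ⇒ a = 6.

6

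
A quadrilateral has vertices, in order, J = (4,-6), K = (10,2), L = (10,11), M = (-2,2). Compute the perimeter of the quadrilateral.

|JK| = √((6)² + (8)²) = √100 = 10
|KL| = √((0)² + (9)²) = √81 = 9
|LM| = √((-12)² + (-9)²) = √225 = 15
|MJ| = √((6)² + (-8)²) = √100 = 10
Perimeter = 10 + 9 + 15 + 10 = 44.

44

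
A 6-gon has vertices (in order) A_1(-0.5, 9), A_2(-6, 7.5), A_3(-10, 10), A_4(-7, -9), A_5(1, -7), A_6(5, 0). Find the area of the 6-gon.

Apply the shoelace formula: 2A = Σ (x_i·y_{i+1} − x_{i+1}·y_i), indices taken mod 6.
Σ = (50.25) + (15) + (160) + (58) + (35) + (45) = 363.25
Area = |Σ|/2 = 181.625.

181.625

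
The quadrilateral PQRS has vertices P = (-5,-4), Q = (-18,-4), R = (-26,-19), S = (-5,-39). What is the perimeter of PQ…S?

|PQ| = √((-13)² + (0)²) = √169 = 13
|QR| = √((-8)² + (-15)²) = √289 = 17
|RS| = √((21)² + (-20)²) = √841 = 29
|SP| = √((0)² + (35)²) = √1225 = 35
Perimeter = 13 + 17 + 29 + 35 = 94.

94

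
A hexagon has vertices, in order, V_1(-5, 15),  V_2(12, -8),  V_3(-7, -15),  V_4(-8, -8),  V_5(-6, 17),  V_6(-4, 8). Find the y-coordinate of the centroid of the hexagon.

-269/117

Apply the shoelace (surveyor's) formula. First the cross-terms c_i = x_i·y_{i+1} − x_{i+1}·y_i:
  -140, -236, -64, -184, 20, -20  ⇒  2A = -624, A = -312.
Then Σ (y_i + y_{i+1})·c_i = 4304, so ȳ = 4304 / (6·(-312)) = -269/117.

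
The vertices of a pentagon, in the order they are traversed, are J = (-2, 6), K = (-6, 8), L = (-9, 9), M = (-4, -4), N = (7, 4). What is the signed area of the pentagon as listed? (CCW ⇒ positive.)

86

Σ = (20) + (18) + (72) + (12) + (50) = 172
Signed area = Σ/2 = 86 (positive ⇒ counter-clockwise traversal).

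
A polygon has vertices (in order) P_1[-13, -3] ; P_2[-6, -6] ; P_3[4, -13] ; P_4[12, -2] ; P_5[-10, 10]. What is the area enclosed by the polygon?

Apply the shoelace (surveyor's) formula: 2A = Σ (x_i·y_{i+1} − x_{i+1}·y_i), indices taken mod 5.
Cross-terms: 60, 102, 148, 100, 160  ⇒  Σ = 570
Area = |Σ|/2 = 285.

285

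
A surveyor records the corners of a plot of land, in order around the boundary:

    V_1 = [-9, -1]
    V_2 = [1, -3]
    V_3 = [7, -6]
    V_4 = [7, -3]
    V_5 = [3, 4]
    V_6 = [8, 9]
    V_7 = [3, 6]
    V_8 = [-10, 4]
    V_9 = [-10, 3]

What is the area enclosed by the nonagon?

118

Apply Gauss's area formula: 2A = Σ (x_i·y_{i+1} − x_{i+1}·y_i), indices taken mod 9.
Σ = (28) + (15) + (21) + (37) + (-5) + (21) + (72) + (10) + (37) = 236
Area = |Σ|/2 = 118.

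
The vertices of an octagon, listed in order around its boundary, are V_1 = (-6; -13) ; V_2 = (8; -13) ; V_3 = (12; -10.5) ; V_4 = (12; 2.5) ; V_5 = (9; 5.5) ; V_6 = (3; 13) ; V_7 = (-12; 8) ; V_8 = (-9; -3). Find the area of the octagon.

470.5

Apply the surveyor's formula: 2A = Σ (x_i·y_{i+1} − x_{i+1}·y_i), indices taken mod 8.
Σ = (182) + (72) + (156) + (43.5) + (100.5) + (180) + (108) + (99) = 941
Area = |Σ|/2 = 470.5.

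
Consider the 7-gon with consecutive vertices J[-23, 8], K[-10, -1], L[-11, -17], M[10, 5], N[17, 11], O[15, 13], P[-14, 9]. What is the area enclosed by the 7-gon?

435

Apply Gauss's area formula: 2A = Σ (x_i·y_{i+1} − x_{i+1}·y_i), indices taken mod 7.
J→K: (-23)(-1) − (-10)(8) = 103
K→L: (-10)(-17) − (-11)(-1) = 159
L→M: (-11)(5) − (10)(-17) = 115
M→N: (10)(11) − (17)(5) = 25
N→O: (17)(13) − (15)(11) = 56
O→P: (15)(9) − (-14)(13) = 317
P→J: (-14)(8) − (-23)(9) = 95
Σ = 870
Area = |Σ|/2 = 435.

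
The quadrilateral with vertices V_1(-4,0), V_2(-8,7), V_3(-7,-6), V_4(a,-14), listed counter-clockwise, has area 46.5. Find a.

-3

Write out the shoelace sum; only the two edges meeting at V_4 involve a:
2·Area = [((-7)·(-14) − a·(-6)) + (a·0 − (-4)·(-14))] + 69
       = 6·a + 111 = 93
⇒ a = -3.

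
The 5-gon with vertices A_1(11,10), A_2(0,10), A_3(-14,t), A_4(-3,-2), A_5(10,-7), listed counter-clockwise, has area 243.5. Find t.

-3

Write out the shoelace sum; only the two edges meeting at A_3 involve t:
2·Area = [(0·t − (-14)·10) + ((-14)·(-2) − (-3)·t)] + 328
       = 3·t + 496 = 487
⇒ t = -3.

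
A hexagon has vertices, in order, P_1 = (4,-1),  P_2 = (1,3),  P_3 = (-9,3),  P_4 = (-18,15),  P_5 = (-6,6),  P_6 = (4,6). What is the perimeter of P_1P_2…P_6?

62

|P_1P_2| = √((-3)² + (4)²) = √25 = 5
|P_2P_3| = √((-10)² + (0)²) = √100 = 10
|P_3P_4| = √((-9)² + (12)²) = √225 = 15
|P_4P_5| = √((12)² + (-9)²) = √225 = 15
|P_5P_6| = √((10)² + (0)²) = √100 = 10
|P_6P_1| = √((0)² + (-7)²) = √49 = 7
Perimeter = 5 + 10 + 15 + 15 + 10 + 7 = 62.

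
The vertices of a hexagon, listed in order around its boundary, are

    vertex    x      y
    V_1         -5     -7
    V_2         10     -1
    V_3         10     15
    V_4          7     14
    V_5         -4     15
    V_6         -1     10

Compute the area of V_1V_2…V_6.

231.5

Apply the surveyor's formula: 2A = Σ (x_i·y_{i+1} − x_{i+1}·y_i), indices taken mod 6.
Cross-terms: 75, 160, 35, 161, -25, 57  ⇒  Σ = 463
Area = |Σ|/2 = 231.5.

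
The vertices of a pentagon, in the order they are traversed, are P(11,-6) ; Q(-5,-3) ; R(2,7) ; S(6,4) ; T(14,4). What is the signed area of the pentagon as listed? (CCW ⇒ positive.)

Σ = (-63) + (-29) + (-34) + (-32) + (-128) = -286
Signed area = Σ/2 = -143 (negative ⇒ clockwise traversal).

-143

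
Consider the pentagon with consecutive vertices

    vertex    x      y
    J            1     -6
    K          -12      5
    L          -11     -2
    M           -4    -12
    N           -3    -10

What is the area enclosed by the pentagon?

84

Apply the shoelace formula: 2A = Σ (x_i·y_{i+1} − x_{i+1}·y_i), indices taken mod 5.
Σ = (-67) + (79) + (124) + (4) + (28) = 168
Area = |Σ|/2 = 84.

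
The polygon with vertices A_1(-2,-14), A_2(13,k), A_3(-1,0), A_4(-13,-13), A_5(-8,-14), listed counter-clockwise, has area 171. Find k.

Write out the shoelace sum; only the two edges meeting at A_2 involve k:
2·Area = [((-2)·k − 13·(-14)) + (13·0 − (-1)·k)] + 175
       = -1·k + 357 = 342
⇒ k = 15.

15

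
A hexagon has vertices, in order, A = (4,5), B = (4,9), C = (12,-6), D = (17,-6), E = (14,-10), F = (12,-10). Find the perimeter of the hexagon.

50

|AB| = √((0)² + (4)²) = √16 = 4
|BC| = √((8)² + (-15)²) = √289 = 17
|CD| = √((5)² + (0)²) = √25 = 5
|DE| = √((-3)² + (-4)²) = √25 = 5
|EF| = √((-2)² + (0)²) = √4 = 2
|FA| = √((-8)² + (15)²) = √289 = 17
Perimeter = 4 + 17 + 5 + 5 + 2 + 17 = 50.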